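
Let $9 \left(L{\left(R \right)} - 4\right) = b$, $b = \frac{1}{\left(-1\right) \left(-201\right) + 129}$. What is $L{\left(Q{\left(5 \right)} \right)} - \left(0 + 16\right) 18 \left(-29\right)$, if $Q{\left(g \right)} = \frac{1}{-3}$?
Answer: $\frac{24817321}{2970} \approx 8356.0$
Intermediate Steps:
$Q{\left(g \right)} = - \frac{1}{3}$
$b = \frac{1}{330}$ ($b = \frac{1}{201 + 129} = \frac{1}{330} \approx 0.0030303$)
$L{\left(R \right)} = \frac{11881}{2970}$ ($L{\left(R \right)} = 4 + \frac{1}{9} \cdot \frac{1}{330} = 4 + \frac{1}{2970} = \frac{11881}{2970}$)
$L{\left(Q{\left(5 \right)} \right)} - \left(0 + 16\right) 18 \left(-29\right) = \frac{11881}{2970} - \left(0 + 16\right) 18 \left(-29\right) = \frac{11881}{2970} - 16 \cdot 18 \left(-29\right) = \frac{11881}{2970} - 288 \left(-29\right) = \frac{11881}{2970} - -8352 = \frac{11881}{2970} + 8352 = \frac{24817321}{2970}$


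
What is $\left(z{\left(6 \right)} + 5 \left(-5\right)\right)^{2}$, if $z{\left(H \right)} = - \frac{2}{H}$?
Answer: $\frac{5776}{9} \approx 641.78$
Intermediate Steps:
$\left(z{\left(6 \right)} + 5 \left(-5\right)\right)^{2} = \left(- \frac{2}{6} + 5 \left(-5\right)\right)^{2} = \left(\left(-2\right) \frac{1}{6} - 25\right)^{2} = \left(- \frac{1}{3} - 25\right)^{2} = \left(- \frac{76}{3}\right)^{2} = \frac{5776}{9}$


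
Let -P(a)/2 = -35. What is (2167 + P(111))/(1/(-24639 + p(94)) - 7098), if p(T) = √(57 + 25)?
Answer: -9639357290093457/30585676547298601 + 2237*√82/30585676547298601 ≈ -0.31516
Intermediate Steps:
P(a) = 70 (P(a) = -2*(-35) = 70)
p(T) = √82
(2167 + P(111))/(1/(-24639 + p(94)) - 7098) = (2167 + 70)/(1/(-24639 + √82) - 7098) = 2237/(-7098 + 1/(-24639 + √82))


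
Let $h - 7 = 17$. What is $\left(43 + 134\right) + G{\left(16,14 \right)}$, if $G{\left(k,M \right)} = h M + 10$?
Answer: $523$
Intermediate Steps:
$h = 24$ ($h = 7 + 17 = 24$)
$G{\left(k,M \right)} = 10 + 24 M$ ($G{\left(k,M \right)} = 24 M + 10 = 10 + 24 M$)
$\left(43 + 134\right) + G{\left(16,14 \right)} = \left(43 + 134\right) + \left(10 + 24 \cdot 14\right) = 177 + \left(10 + 336\right) = 177 + 346 = 523$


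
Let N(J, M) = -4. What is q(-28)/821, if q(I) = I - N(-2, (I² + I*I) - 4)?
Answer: -24/821 ≈ -0.029233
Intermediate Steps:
q(I) = 4 + I (q(I) = I - 1*(-4) = I + 4 = 4 + I)
q(-28)/821 = (4 - 28)/821 = -24*1/821 = -24/821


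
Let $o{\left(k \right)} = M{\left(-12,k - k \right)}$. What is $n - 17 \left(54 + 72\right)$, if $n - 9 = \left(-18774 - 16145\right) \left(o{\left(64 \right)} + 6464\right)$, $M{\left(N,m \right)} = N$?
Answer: $-225299521$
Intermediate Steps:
$o{\left(k \right)} = -12$
$n = -225297379$ ($n = 9 + \left(-18774 - 16145\right) \left(-12 + 6464\right) = 9 - 225297388 = -225297379$)
$n - 17 \left(54 + 72\right) = -225297379 - 17 \left(54 + 72\right) = -225297379 - 17 \cdot 126 = -225297379 - 2142 = -225299521$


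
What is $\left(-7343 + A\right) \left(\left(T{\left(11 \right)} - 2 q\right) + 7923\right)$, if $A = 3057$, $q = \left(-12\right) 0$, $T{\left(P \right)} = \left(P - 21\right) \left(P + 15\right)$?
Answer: $-32843618$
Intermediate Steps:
$T{\left(P \right)} = \left(-21 + P\right) \left(15 + P\right)$
$q = 0$
$\left(-7343 + A\right) \left(\left(T{\left(11 \right)} - 2 q\right) + 7923\right) = \left(-7343 + 3057\right) \left(\left(\left(-315 + 11^{2} - 66\right) - 0\right) + 7923\right) = - 4286 \left(\left(\left(-315 + 121 - 66\right) + 0\right) + 7923\right) = - 4286 \left(\left(-260 + 0\right) + 7923\right) = - 4286 \left(-260 + 7923\right) = \left(-4286\right) 7663 = -32843618$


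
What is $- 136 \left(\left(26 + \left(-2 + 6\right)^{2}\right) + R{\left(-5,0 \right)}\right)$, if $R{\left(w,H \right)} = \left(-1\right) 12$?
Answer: $-4080$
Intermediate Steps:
$R{\left(w,H \right)} = -12$
$- 136 \left(\left(26 + \left(-2 + 6\right)^{2}\right) + R{\left(-5,0 \right)}\right) = - 136 \left(\left(26 + \left(-2 + 6\right)^{2}\right) - 12\right) = - 136 \left(\left(26 + 4^{2}\right) - 12\right) = - 136 \left(\left(26 + 16\right) - 12\right) = - 136 \left(42 - 12\right) = \left(-136\right) 30 = -4080$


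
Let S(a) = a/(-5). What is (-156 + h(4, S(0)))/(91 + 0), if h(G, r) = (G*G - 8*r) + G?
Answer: -136/91 ≈ -1.4945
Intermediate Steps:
S(a) = -a/5 (S(a) = a*(-⅕) = -a/5)
h(G, r) = G + G² - 8*r (h(G, r) = (G² - 8*r) + G = G + G² - 8*r)
(-156 + h(4, S(0)))/(91 + 0) = (-156 + (4 + 4² - (-8)*0/5))/(91 + 0) = (-156 + (4 + 16 - 8*0))/91 = (-156 + (4 + 16 + 0))*(1/91) = (-156 + 20)*(1/91) = -136*1/91 = -136/91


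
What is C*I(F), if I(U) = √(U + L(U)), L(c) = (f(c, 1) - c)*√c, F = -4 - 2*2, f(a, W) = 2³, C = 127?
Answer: 254*√(-2 + 8*I*√2) ≈ 553.26 + 659.65*I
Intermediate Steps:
f(a, W) = 8
F = -8 (F = -4 - 4 = -8)
L(c) = √c*(8 - c) (L(c) = (8 - c)*√c = √c*(8 - c))
I(U) = √(U + √U*(8 - U))
C*I(F) = 127*√(-8 - √(-8)*(-8 - 8)) = 127*√(-8 - 1*2*I*√2*(-16)) = 127*√(-8 + 32*I*√2)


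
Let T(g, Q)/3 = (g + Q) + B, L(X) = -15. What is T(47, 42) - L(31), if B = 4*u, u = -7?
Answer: 198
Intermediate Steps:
B = -28 (B = 4*(-7) = -28)
T(g, Q) = -84 + 3*Q + 3*g (T(g, Q) = 3*((g + Q) - 28) = 3*((Q + g) - 28) = 3*(-28 + Q + g) = -84 + 3*Q + 3*g)
T(47, 42) - L(31) = (-84 + 3*42 + 3*47) - 1*(-15) = (-84 + 126 + 141) + 15 = 183 + 15 = 198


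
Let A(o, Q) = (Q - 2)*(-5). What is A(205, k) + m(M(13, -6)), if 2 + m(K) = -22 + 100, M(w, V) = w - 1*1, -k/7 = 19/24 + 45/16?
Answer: 10183/48 ≈ 212.15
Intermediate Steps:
k = -1211/48 (k = -7*(19/24 + 45/16) = -7*173/48 = -1211/48 ≈ -25.229)
M(w, V) = -1 + w (M(w, V) = w - 1 = -1 + w)
A(o, Q) = 10 - 5*Q (A(o, Q) = (-2 + Q)*(-5) = 10 - 5*Q)
m(K) = 76 (m(K) = -2 + (-22 + 100) = -2 + 78 = 76)
A(205, k) + m(M(13, -6)) = (10 - 5*(-1211/48)) + 76 = (10 + 6055/48) + 76 = 6535/48 + 76 = 10183/48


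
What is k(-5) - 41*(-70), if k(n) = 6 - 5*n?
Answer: 2901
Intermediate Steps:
k(-5) - 41*(-70) = (6 - 5*(-5)) - 41*(-70) = (6 + 25) + 2870 = 31 + 2870 = 2901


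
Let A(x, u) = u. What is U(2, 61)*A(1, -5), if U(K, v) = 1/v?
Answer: -5/61 ≈ -0.081967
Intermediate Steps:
U(2, 61)*A(1, -5) = -5/61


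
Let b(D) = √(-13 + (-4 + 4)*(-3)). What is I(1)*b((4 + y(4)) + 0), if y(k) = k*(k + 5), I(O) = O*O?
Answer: I*√13 ≈ 3.6056*I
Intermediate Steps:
I(O) = O²
y(k) = k*(5 + k)
b(D) = I*√13 (b(D) = √(-13 + 0*(-3)) = √(-13 + 0) = √(-13) = I*√13)
I(1)*b((4 + y(4)) + 0) = 1²*(I*√13) = 1*(I*√13) = I*√13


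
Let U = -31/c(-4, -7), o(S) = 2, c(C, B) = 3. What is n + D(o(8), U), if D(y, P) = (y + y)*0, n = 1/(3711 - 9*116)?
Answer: 1/2667 ≈ 0.00037495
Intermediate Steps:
n = 1/2667 (n = 1/(3711 - 1044) = 1/2667 ≈ 0.00037495)
U = -31/3 ≈ -10.333
D(y, P) = 0 (D(y, P) = (2*y)*0 = 0)
n + D(o(8), U) = 1/2667 + 0 = 1/2667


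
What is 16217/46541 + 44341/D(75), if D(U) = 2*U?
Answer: 2066107031/6981150 ≈ 295.96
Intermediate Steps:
16217/46541 + 44341/D(75) = 16217/46541 + 44341/((2*75)) = 16217*(1/46541) + 44341/150 = 16217/46541 + 44341*(1/150) = 16217/46541 + 44341/150 = 2066107031/6981150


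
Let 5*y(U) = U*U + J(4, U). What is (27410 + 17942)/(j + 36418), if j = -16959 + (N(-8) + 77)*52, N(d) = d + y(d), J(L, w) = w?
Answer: 226760/118147 ≈ 1.9193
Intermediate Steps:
y(U) = U/5 + U²/5 (y(U) = (U*U + U)/5 = (U² + U)/5 = (U + U²)/5 = U/5 + U²/5)
N(d) = d + d*(1 + d)/5
j = -63943/5 (j = -16959 + ((⅕)*(-8)*(6 - 8) + 77)*52 = -16959 + ((⅕)*(-8)*(-2) + 77)*52 = -16959 + (16/5 + 77)*52 = -16959 + (401/5)*52 = -16959 + 20852/5 = -63943/5 ≈ -12789.)
(27410 + 17942)/(j + 36418) = (27410 + 17942)/(-63943/5 + 36418) = 45352/(118147/5) = 45352*(5/118147) = 226760/118147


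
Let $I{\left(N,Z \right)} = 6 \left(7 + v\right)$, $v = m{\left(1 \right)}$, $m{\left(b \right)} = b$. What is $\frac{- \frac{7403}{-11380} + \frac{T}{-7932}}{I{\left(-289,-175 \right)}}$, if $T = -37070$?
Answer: $\frac{120144299}{1083193920} \approx 0.11092$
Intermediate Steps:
$v = 1$
$I{\left(N,Z \right)} = 48$ ($I{\left(N,Z \right)} = 6 \left(7 + 1\right) = 6 \cdot 8 = 48$)
$\frac{- \frac{7403}{-11380} + \frac{T}{-7932}}{I{\left(-289,-175 \right)}} = \frac{- \frac{7403}{-11380} - \frac{37070}{-7932}}{48} = \left(\left(-7403\right) \left(- \frac{1}{11380}\right) - - \frac{18535}{3966}\right) \frac{1}{48} = \left(\frac{7403}{11380} + \frac{18535}{3966}\right) \frac{1}{48} = \frac{120144299}{22566540} \cdot \frac{1}{48} = \frac{120144299}{1083193920}$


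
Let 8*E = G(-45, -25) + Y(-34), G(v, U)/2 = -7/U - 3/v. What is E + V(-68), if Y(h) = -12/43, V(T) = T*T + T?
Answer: 14693267/3225 ≈ 4556.1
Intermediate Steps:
G(v, U) = -14/U - 6/v (G(v, U) = 2*(-7/U - 3/v) = -14/U - 6/v)
V(T) = T + T² (V(T) = T² + T = T + T²)
Y(h) = -12/43 (Y(h) = -12*1/43 = -12/43)
E = 167/3225 (E = ((-14/(-25) - 6/(-45)) - 12/43)/8 = ((-14*(-1/25) - 6*(-1/45)) - 12/43)/8 = ((14/25 + 2/15) - 12/43)/8 = (52/75 - 12/43)/8 = (⅛)*(1336/3225) = 167/3225 ≈ 0.051783)
E + V(-68) = 167/3225 - 68*(1 - 68) = 167/3225 - 68*(-67) = 167/3225 + 4556 = 14693267/3225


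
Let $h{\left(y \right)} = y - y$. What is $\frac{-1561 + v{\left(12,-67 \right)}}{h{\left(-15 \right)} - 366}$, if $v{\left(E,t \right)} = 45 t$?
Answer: $\frac{2288}{183} \approx 12.503$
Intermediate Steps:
$h{\left(y \right)} = 0$
$\frac{-1561 + v{\left(12,-67 \right)}}{h{\left(-15 \right)} - 366} = \frac{-1561 + 45 \left(-67\right)}{0 - 366} = \frac{-1561 - 3015}{-366} = \left(-4576\right) \left(- \frac{1}{366}\right) = \frac{2288}{183}$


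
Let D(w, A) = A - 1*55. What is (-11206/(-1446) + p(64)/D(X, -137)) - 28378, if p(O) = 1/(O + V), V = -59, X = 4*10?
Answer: -2187913787/77120 ≈ -28370.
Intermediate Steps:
X = 40
D(w, A) = -55 + A (D(w, A) = A - 55 = -55 + A)
p(O) = 1/(-59 + O) (p(O) = 1/(O - 59) = 1/(-59 + O))
(-11206/(-1446) + p(64)/D(X, -137)) - 28378 = (-11206/(-1446) + 1/((-59 + 64)*(-55 - 137))) - 28378 = (-11206*(-1/1446) + 1/(5*(-192))) - 28378 = (5603/723 + (1/5)*(-1/192)) - 28378 = (5603/723 - 1/960) - 28378 = 597573/77120 - 28378 = -2187913787/77120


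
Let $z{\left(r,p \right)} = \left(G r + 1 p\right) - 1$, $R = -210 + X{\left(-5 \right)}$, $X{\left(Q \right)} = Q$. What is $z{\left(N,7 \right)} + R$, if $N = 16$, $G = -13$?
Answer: $-417$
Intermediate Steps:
$R = -215$ ($R = -210 - 5 = -215$)
$z{\left(r,p \right)} = -1 + p - 13 r$ ($z{\left(r,p \right)} = \left(- 13 r + 1 p\right) - 1 = \left(- 13 r + p\right) - 1 = \left(p - 13 r\right) - 1 = -1 + p - 13 r$)
$z{\left(N,7 \right)} + R = \left(-1 + 7 - 208\right) - 215 = -202 - 215 = -417$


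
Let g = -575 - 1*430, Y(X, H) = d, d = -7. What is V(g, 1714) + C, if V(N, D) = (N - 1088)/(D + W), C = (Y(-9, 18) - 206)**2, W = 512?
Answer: 14427043/318 ≈ 45368.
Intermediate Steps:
Y(X, H) = -7
C = 45369 (C = (-7 - 206)**2 = (-213)**2 = 45369)
g = -1005 (g = -575 - 430 = -1005)
V(N, D) = (-1088 + N)/(512 + D) (V(N, D) = (N - 1088)/(D + 512) = (-1088 + N)/(512 + D))
V(g, 1714) + C = (-1088 - 1005)/(512 + 1714) + 45369 = -2093/2226 + 45369 = (1/2226)*(-2093) + 45369 = -299/318 + 45369 = 14427043/318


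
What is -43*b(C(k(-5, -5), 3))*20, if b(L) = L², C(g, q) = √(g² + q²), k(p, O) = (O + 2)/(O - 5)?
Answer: -39087/5 ≈ -7817.4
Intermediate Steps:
k(p, O) = (2 + O)/(-5 + O)
-43*b(C(k(-5, -5), 3))*20 = -(387 + 43*((2 - 5)²/(-5 - 5)²))*20 = -43*(√((-3/(-10))² + 9))²*20 = -43*(√((-⅒*(-3))² + 9))²*20 = -43*(√((3/10)² + 9))²*20 = -43*(√(9/100 + 9))²*20 = -43*(√(909/100))²*20 = -43*(3*√101/10)²*20 = -43*909/100*20 = -39087/100*20 = -39087/5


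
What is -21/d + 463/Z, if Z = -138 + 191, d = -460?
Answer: 214093/24380 ≈ 8.7815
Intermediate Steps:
Z = 53
-21/d + 463/Z = -21/(-460) + 463/53 = -21*(-1/460) + 463*(1/53) = 21/460 + 463/53 = 214093/24380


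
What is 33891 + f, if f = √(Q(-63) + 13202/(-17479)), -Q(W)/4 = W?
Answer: 33891 + √1566512926/2497 ≈ 33907.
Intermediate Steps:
Q(W) = -4*W
f = √1566512926/2497 (f = √(-4*(-63) + 13202/(-17479)) = √(252 + 13202*(-1/17479)) = √(252 - 1886/2497) = √(627358/2497) = √1566512926/2497 ≈ 15.851)
33891 + f = 33891 + √1566512926/2497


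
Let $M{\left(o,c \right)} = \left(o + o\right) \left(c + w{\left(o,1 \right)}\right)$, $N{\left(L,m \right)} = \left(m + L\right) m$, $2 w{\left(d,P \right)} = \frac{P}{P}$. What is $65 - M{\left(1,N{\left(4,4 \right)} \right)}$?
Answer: $0$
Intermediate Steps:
$w{\left(d,P \right)} = \frac{1}{2}$ ($w{\left(d,P \right)} = \frac{P \frac{1}{P}}{2} = \frac{1}{2} \cdot 1 = \frac{1}{2}$)
$N{\left(L,m \right)} = m \left(L + m\right)$ ($N{\left(L,m \right)} = \left(L + m\right) m = m \left(L + m\right)$)
$M{\left(o,c \right)} = 2 o \left(\frac{1}{2} + c\right)$ ($M{\left(o,c \right)} = \left(o + o\right) \left(c + \frac{1}{2}\right) = 2 o \left(\frac{1}{2} + c\right)$)
$65 - M{\left(1,N{\left(4,4 \right)} \right)} = 65 - 1 \left(1 + 2 \cdot 4 \left(4 + 4\right)\right) = 65 - 1 \left(1 + 2 \cdot 4 \cdot 8\right) = 65 - 1 \left(1 + 2 \cdot 32\right) = 65 - 1 \left(1 + 64\right) = 65 - 1 \cdot 65 = 65 - 65 = 0$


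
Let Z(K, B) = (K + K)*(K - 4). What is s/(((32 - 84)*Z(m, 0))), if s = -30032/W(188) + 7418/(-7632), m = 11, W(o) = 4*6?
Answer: 4778797/30558528 ≈ 0.15638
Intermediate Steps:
W(o) = 24
Z(K, B) = 2*K*(-4 + K) (Z(K, B) = (2*K)*(-4 + K) = 2*K*(-4 + K))
s = -4778797/3816 (s = -30032/24 + 7418/(-7632) = -30032*1/24 + 7418*(-1/7632) = -3754/3 - 3709/3816 = -4778797/3816 ≈ -1252.3)
s/(((32 - 84)*Z(m, 0))) = -4778797*1/(22*(-4 + 11)*(32 - 84))/3816 = -4778797/(3816*((-104*11*7))) = -4778797/(3816*((-52*154))) = -4778797/3816/(-8008) = -4778797/3816*(-1/8008) = 4778797/30558528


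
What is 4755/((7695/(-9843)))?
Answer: -1040077/171 ≈ -6082.3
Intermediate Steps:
4755/((7695/(-9843))) = 4755/((7695*(-1/9843))) = 4755/(-2565/3281) = 4755*(-3281/2565) = -1040077/171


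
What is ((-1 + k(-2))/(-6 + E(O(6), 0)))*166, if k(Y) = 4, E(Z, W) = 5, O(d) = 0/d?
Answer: -498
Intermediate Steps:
O(d) = 0
((-1 + k(-2))/(-6 + E(O(6), 0)))*166 = ((-1 + 4)/(-6 + 5))*166 = (3/(-1))*166 = (3*(-1))*166 = -3*166 = -498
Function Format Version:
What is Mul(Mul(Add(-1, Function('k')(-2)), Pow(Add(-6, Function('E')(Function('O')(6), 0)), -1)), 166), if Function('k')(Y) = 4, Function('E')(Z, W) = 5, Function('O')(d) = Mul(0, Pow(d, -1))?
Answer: -498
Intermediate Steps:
Function('O')(d) = 0
Mul(Mul(Add(-1, Function('k')(-2)), Pow(Add(-6, Function('E')(Function('O')(6), 0)), -1)), 166) = Mul(Mul(Add(-1, 4), Pow(Add(-6, 5), -1)), 166) = Mul(Mul(3, Pow(-1, -1)), 166) = Mul(Mul(3, -1), 166) = Mul(-3, 166) = -498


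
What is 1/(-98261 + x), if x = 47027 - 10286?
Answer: -1/61520 ≈ -1.6255e-5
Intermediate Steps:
x = 36741
1/(-98261 + x) = 1/(-98261 + 36741) = 1/(-61520) = -1/61520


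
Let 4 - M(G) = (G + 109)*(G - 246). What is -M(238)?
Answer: -2780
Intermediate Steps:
M(G) = 4 - (-246 + G)*(109 + G) (M(G) = 4 - (G + 109)*(G - 246) = 4 - (109 + G)*(-246 + G) = 4 - (-246 + G)*(109 + G))
-M(238) = -(26818 - 1*238**2 + 137*238) = -(26818 - 1*56644 + 32606) = -(26818 - 56644 + 32606) = -1*2780 = -2780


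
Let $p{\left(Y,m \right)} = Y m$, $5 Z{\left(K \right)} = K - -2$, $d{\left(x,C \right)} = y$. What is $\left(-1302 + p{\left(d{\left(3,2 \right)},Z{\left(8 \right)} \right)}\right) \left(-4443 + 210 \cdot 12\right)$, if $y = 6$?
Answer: $2480670$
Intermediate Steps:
$d{\left(x,C \right)} = 6$
$Z{\left(K \right)} = \frac{2}{5} + \frac{K}{5}$ ($Z{\left(K \right)} = \frac{K - -2}{5} = \frac{K + 2}{5} = \frac{2 + K}{5} = \frac{2}{5} + \frac{K}{5}$)
$\left(-1302 + p{\left(d{\left(3,2 \right)},Z{\left(8 \right)} \right)}\right) \left(-4443 + 210 \cdot 12\right) = \left(-1302 + 6 \left(\frac{2}{5} + \frac{1}{5} \cdot 8\right)\right) \left(-4443 + 210 \cdot 12\right) = \left(-1302 + 6 \left(\frac{2}{5} + \frac{8}{5}\right)\right) \left(-4443 + 2520\right) = \left(-1302 + 6 \cdot 2\right) \left(-1923\right) = \left(-1302 + 12\right) \left(-1923\right) = \left(-1290\right) \left(-1923\right) = 2480670$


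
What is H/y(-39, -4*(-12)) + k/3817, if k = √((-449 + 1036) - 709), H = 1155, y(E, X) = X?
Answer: 385/16 + I*√122/3817 ≈ 24.063 + 0.0028937*I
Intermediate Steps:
k = I*√122 (k = √(587 - 709) = √(-122) = I*√122 ≈ 11.045*I)
H/y(-39, -4*(-12)) + k/3817 = 1155/((-4*(-12))) + (I*√122)/3817 = 1155/48 + (I*√122)*(1/3817) = 1155*(1/48) + I*√122/3817 = 385/16 + I*√122/3817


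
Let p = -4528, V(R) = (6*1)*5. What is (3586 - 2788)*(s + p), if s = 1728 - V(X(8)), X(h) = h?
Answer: -2258340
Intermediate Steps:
V(R) = 30 (V(R) = 6*5 = 30)
s = 1698 (s = 1728 - 1*30 = 1728 - 30 = 1698)
(3586 - 2788)*(s + p) = (3586 - 2788)*(1698 - 4528) = 798*(-2830) = -2258340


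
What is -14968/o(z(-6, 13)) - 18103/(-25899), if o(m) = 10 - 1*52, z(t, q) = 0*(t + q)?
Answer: 64736093/181293 ≈ 357.08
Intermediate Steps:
z(t, q) = 0 (z(t, q) = 0*(q + t) = 0)
o(m) = -42 (o(m) = 10 - 52 = -42)
-14968/o(z(-6, 13)) - 18103/(-25899) = -14968/(-42) - 18103/(-25899) = -14968*(-1/42) - 18103*(-1/25899) = 7484/21 + 18103/25899 = 64736093/181293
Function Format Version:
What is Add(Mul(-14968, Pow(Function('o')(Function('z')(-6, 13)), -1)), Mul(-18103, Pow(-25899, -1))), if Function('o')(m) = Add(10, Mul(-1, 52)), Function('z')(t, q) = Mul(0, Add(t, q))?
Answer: Rational(64736093, 181293) ≈ 357.08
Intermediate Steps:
Function('z')(t, q) = 0 (Function('z')(t, q) = Mul(0, Add(q, t)) = 0)
Function('o')(m) = -42 (Function('o')(m) = Add(10, -52) = -42)
Add(Mul(-14968, Pow(Function('o')(Function('z')(-6, 13)), -1)), Mul(-18103, Pow(-25899, -1))) = Add(Mul(-14968, Pow(-42, -1)), Mul(-18103, Pow(-25899, -1))) = Add(Mul(-14968, Rational(-1, 42)), Mul(-18103, Rational(-1, 25899))) = Add(Rational(7484, 21), Rational(18103, 25899)) = Rational(64736093, 181293)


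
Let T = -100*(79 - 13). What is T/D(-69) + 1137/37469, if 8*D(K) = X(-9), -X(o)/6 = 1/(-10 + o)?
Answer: -6264815663/37469 ≈ -1.6720e+5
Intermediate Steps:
T = -6600 (T = -100*66 = -6600)
X(o) = -6/(-10 + o)
D(K) = 3/76 (D(K) = (-6/(-10 - 9))/8 = (-6/(-19))/8 = (-6*(-1/19))/8 = (⅛)*(6/19) = 3/76)
T/D(-69) + 1137/37469 = -6600/3/76 + 1137/37469 = -6600*76/3 + 1137*(1/37469) = -167200 + 1137/37469 = -6264815663/37469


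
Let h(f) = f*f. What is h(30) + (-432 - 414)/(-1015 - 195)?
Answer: 544923/605 ≈ 900.70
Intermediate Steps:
h(f) = f²
h(30) + (-432 - 414)/(-1015 - 195) = 30² + (-432 - 414)/(-1015 - 195) = 900 - 846/(-1210) = 900 - 846*(-1/1210) = 900 + 423/605 = 544923/605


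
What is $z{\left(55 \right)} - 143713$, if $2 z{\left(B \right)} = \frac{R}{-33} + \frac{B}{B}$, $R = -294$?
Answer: $- \frac{3161577}{22} \approx -1.4371 \cdot 10^{5}$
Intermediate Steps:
$z{\left(B \right)} = \frac{109}{22}$ ($z{\left(B \right)} = \frac{- \frac{294}{-33} + \frac{B}{B}}{2} = \frac{\left(-294\right) \left(- \frac{1}{33}\right) + 1}{2} = \frac{\frac{98}{11} + 1}{2} = \frac{1}{2} \cdot \frac{109}{11} = \frac{109}{22}$)
$z{\left(55 \right)} - 143713 = \frac{109}{22} - 143713 = - \frac{3161577}{22}$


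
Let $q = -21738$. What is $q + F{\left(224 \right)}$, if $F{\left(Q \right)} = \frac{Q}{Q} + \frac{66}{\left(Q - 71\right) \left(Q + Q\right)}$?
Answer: $- \frac{248323477}{11424} \approx -21737.0$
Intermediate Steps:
$F{\left(Q \right)} = 1 + \frac{33}{Q \left(-71 + Q\right)}$ ($F{\left(Q \right)} = 1 + \frac{66}{\left(-71 + Q\right) 2 Q} = 1 + \frac{66}{2 Q \left(-71 + Q\right)} = 1 + 66 \frac{1}{2 Q \left(-71 + Q\right)} = 1 + \frac{33}{Q \left(-71 + Q\right)}$)
$q + F{\left(224 \right)} = -21738 + \frac{33 + 224^{2} - 15904}{224 \left(-71 + 224\right)} = -21738 + \frac{33 + 50176 - 15904}{224 \cdot 153} = -21738 + \frac{1}{224} \cdot \frac{1}{153} \cdot 34305 = -21738 + \frac{11435}{11424} = - \frac{248323477}{11424}$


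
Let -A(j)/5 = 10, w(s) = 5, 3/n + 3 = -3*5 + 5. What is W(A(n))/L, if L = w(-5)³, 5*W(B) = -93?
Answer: -93/625 ≈ -0.14880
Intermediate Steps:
n = -3/13 (n = 3/(-3 + (-3*5 + 5)) = 3/(-3 + (-15 + 5)) = 3/(-3 - 10) = 3/(-13) = 3*(-1/13) = -3/13 ≈ -0.23077)
A(j) = -50 (A(j) = -5*10 = -50)
W(B) = -93/5 (W(B) = (⅕)*(-93) = -93/5)
L = 125 (L = 5³ = 125)
W(A(n))/L = -93/5/125 = -93/5*1/125 = -93/625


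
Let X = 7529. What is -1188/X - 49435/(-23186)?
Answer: 344651147/174567394 ≈ 1.9743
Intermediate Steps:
-1188/X - 49435/(-23186) = -1188/7529 - 49435/(-23186) = -1188*1/7529 - 49435*(-1/23186) = -1188/7529 + 49435/23186 = 344651147/174567394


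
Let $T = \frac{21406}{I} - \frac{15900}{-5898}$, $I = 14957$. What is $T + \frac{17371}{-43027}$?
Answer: $\frac{2355397533795}{632614406737} \approx 3.7233$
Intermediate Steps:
$T = \frac{60678148}{14702731}$ ($T = \frac{21406}{14957} - \frac{15900}{-5898} = 21406 \cdot \frac{1}{14957} - - \frac{2650}{983} = \frac{21406}{14957} + \frac{2650}{983} = \frac{60678148}{14702731} \approx 4.127$)
$T + \frac{17371}{-43027} = \frac{60678148}{14702731} + \frac{17371}{-43027} = \frac{60678148}{14702731} + 17371 \left(- \frac{1}{43027}\right) = \frac{60678148}{14702731} - \frac{17371}{43027} = \frac{2355397533795}{632614406737}$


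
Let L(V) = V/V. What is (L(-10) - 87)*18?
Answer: -1548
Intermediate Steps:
L(V) = 1
(L(-10) - 87)*18 = (1 - 87)*18 = -86*18 = -1548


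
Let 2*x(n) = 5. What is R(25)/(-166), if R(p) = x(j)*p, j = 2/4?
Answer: -125/332 ≈ -0.37651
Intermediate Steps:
j = ½ (j = 2*(¼) = ½ ≈ 0.50000)
x(n) = 5/2 (x(n) = (½)*5 = 5/2)
R(p) = 5*p/2
R(25)/(-166) = ((5/2)*25)/(-166) = (125/2)*(-1/166) = -125/332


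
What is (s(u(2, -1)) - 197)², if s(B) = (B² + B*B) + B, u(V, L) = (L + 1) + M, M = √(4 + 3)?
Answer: 33496 - 366*√7 ≈ 32528.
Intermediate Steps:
M = √7 ≈ 2.6458
u(V, L) = 1 + L + √7 (u(V, L) = (L + 1) + √7 = (1 + L) + √7 = 1 + L + √7)
s(B) = B + 2*B² (s(B) = (B² + B²) + B = 2*B² + B = B + 2*B²)
(s(u(2, -1)) - 197)² = ((1 - 1 + √7)*(1 + 2*(1 - 1 + √7)) - 197)² = (√7*(1 + 2*√7) - 197)² = (-197 + √7*(1 + 2*√7))²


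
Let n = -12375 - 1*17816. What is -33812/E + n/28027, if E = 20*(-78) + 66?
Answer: 451271785/20936169 ≈ 21.555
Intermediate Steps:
n = -30191 (n = -12375 - 17816 = -30191)
E = -1494 (E = -1560 + 66 = -1494)
-33812/E + n/28027 = -33812/(-1494) - 30191/28027 = -33812*(-1/1494) - 30191*1/28027 = 16906/747 - 30191/28027 = 451271785/20936169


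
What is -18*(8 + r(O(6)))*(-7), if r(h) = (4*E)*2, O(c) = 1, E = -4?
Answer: -3024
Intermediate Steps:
r(h) = -32 (r(h) = (4*(-4))*2 = -16*2 = -32)
-18*(8 + r(O(6)))*(-7) = -18*(8 - 32)*(-7) = -(-432)*(-7) = -18*168 = -3024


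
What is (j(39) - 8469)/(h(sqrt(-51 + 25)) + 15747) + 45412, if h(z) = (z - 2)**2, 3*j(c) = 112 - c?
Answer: 2*(272472*sqrt(26) + 1071142883*I)/(3*(4*sqrt(26) + 15725*I)) ≈ 45411.0 - 0.00069652*I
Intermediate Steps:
j(c) = 112/3 - c/3 (j(c) = (112 - c)/3 = 112/3 - c/3)
h(z) = (-2 + z)**2
(j(39) - 8469)/(h(sqrt(-51 + 25)) + 15747) + 45412 = ((112/3 - 1/3*39) - 8469)/((-2 + sqrt(-51 + 25))**2 + 15747) + 45412 = ((112/3 - 13) - 8469)/((-2 + sqrt(-26))**2 + 15747) + 45412 = (73/3 - 8469)/((-2 + I*sqrt(26))**2 + 15747) + 45412 = -25334/(3*(15747 + (-2 + I*sqrt(26))**2)) + 45412 = 45412 - 25334/(3*(15747 + (-2 + I*sqrt(26))**2))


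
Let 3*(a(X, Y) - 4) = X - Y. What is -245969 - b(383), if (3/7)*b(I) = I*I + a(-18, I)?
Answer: -5291467/9 ≈ -5.8794e+5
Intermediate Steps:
a(X, Y) = 4 - Y/3 + X/3 (a(X, Y) = 4 + (X - Y)/3 = 4 + (-Y/3 + X/3) = 4 - Y/3 + X/3)
b(I) = -14/3 - 7*I/9 + 7*I²/3 (b(I) = 7*(I*I + (4 - I/3 + (⅓)*(-18)))/3 = 7*(I² + (4 - I/3 - 6))/3 = 7*(I² + (-2 - I/3))/3 = 7*(-2 + I² - I/3)/3 = -14/3 - 7*I/9 + 7*I²/3)
-245969 - b(383) = -245969 - (-14/3 - 7/9*383 + (7/3)*383²) = -245969 - (-14/3 - 2681/9 + (7/3)*146689) = -245969 - (-14/3 - 2681/9 + 1026823/3) = -245969 - 1*3077746/9 = -245969 - 3077746/9 = -5291467/9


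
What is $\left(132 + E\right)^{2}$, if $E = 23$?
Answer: $24025$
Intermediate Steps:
$\left(132 + E\right)^{2} = \left(132 + 23\right)^{2} = 155^{2} = 24025$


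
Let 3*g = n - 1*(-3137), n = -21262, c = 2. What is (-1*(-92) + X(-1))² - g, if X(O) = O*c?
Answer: 42425/3 ≈ 14142.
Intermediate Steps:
X(O) = 2*O (X(O) = O*2 = 2*O)
g = -18125/3 (g = (-21262 - 1*(-3137))/3 = (-21262 + 3137)/3 = (⅓)*(-18125) = -18125/3 ≈ -6041.7)
(-1*(-92) + X(-1))² - g = (-1*(-92) + 2*(-1))² - 1*(-18125/3) = (92 - 2)² + 18125/3 = 90² + 18125/3 = 8100 + 18125/3 = 42425/3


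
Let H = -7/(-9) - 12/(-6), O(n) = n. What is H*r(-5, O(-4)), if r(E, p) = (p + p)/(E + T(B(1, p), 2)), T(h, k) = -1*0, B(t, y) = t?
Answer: 40/9 ≈ 4.4444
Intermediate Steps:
T(h, k) = 0
r(E, p) = 2*p/E (r(E, p) = (p + p)/(E + 0) = (2*p)/E = 2*p/E)
H = 25/9 (H = -7*(-⅑) - 12*(-⅙) = 7/9 + 2 = 25/9 ≈ 2.7778)
H*r(-5, O(-4)) = 25*(2*(-4)/(-5))/9 = 25*(2*(-4)*(-⅕))/9 = (25/9)*(8/5) = 40/9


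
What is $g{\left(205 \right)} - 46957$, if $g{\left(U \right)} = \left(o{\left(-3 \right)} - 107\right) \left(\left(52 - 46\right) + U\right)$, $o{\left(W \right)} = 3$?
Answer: $-68901$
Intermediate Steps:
$g{\left(U \right)} = -624 - 104 U$ ($g{\left(U \right)} = \left(3 - 107\right) \left(\left(52 - 46\right) + U\right) = - 104 \left(6 + U\right) = -624 - 104 U$)
$g{\left(205 \right)} - 46957 = \left(-624 - 21320\right) - 46957 = -21944 - 46957 = -68901$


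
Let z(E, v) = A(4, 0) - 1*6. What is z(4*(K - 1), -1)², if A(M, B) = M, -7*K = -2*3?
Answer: 4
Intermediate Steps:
K = 6/7 (K = -(-2)*3/7 = -⅐*(-6) = 6/7 ≈ 0.85714)
z(E, v) = -2 (z(E, v) = 4 - 1*6 = 4 - 6 = -2)
z(4*(K - 1), -1)² = (-2)² = 4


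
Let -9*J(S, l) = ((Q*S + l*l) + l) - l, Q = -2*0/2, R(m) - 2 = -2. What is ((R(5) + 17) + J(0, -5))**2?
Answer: 16384/81 ≈ 202.27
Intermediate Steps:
R(m) = 0 (R(m) = 2 - 2 = 0)
Q = 0 (Q = 0*(1/2) = 0)
J(S, l) = -l**2/9 (J(S, l) = -(((0*S + l*l) + l) - l)/9 = -(((0 + l**2) + l) - l)/9 = -((l**2 + l) - l)/9 = -((l + l**2) - l)/9 = -l**2/9)
((R(5) + 17) + J(0, -5))**2 = ((0 + 17) - 1/9*(-5)**2)**2 = (17 - 1/9*25)**2 = (17 - 25/9)**2 = (128/9)**2 = 16384/81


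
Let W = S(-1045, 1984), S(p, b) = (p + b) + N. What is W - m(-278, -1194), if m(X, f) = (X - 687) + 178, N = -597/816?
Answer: 469273/272 ≈ 1725.3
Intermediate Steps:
N = -199/272 (N = -597*1/816 = -199/272 ≈ -0.73162)
m(X, f) = -509 + X (m(X, f) = (-687 + X) + 178 = -509 + X)
S(p, b) = -199/272 + b + p (S(p, b) = (p + b) - 199/272 = (b + p) - 199/272 = -199/272 + b + p)
W = 255209/272 (W = -199/272 + 1984 - 1045 = 255209/272 ≈ 938.27)
W - m(-278, -1194) = 255209/272 - (-509 - 278) = 255209/272 - 1*(-787) = 255209/272 + 787 = 469273/272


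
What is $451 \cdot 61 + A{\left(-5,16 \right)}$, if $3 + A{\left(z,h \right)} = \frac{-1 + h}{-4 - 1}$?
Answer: $27505$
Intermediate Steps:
$A{\left(z,h \right)} = - \frac{14}{5} - \frac{h}{5}$ ($A{\left(z,h \right)} = -3 + \frac{-1 + h}{-4 - 1} = -3 + \frac{-1 + h}{-5} = -3 + \left(-1 + h\right) \left(- \frac{1}{5}\right) = -3 - \left(- \frac{1}{5} + \frac{h}{5}\right) = - \frac{14}{5} - \frac{h}{5}$)
$451 \cdot 61 + A{\left(-5,16 \right)} = 451 \cdot 61 - 6 = 27511 - 6 = 27505$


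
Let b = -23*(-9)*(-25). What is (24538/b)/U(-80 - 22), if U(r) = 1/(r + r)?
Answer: 1668584/1725 ≈ 967.29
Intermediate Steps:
U(r) = 1/(2*r)
b = -5175 (b = 207*(-25) = -5175)
(24538/b)/U(-80 - 22) = (24538/(-5175))/((1/(2*(-80 - 22)))) = (24538*(-1/5175))/(((½)/(-102))) = -24538/(5175*((½)*(-1/102))) = -24538/(5175*(-1/204)) = -24538/5175*(-204) = 1668584/1725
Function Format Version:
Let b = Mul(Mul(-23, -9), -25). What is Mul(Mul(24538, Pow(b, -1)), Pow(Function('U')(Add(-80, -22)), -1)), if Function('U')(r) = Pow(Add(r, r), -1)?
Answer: Rational(1668584, 1725) ≈ 967.29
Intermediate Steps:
Function('U')(r) = Mul(Rational(1, 2), Pow(r, -1)) (Function('U')(r) = Pow(Mul(2, r), -1) = Mul(Rational(1, 2), Pow(r, -1)))
b = -5175 (b = Mul(207, -25) = -5175)
Mul(Mul(24538, Pow(b, -1)), Pow(Function('U')(Add(-80, -22)), -1)) = Mul(Mul(24538, Pow(-5175, -1)), Pow(Mul(Rational(1, 2), Pow(Add(-80, -22), -1)), -1)) = Mul(Mul(24538, Rational(-1, 5175)), Pow(Mul(Rational(1, 2), Pow(-102, -1)), -1)) = Mul(Rational(-24538, 5175), Pow(Mul(Rational(1, 2), Rational(-1, 102)), -1)) = Mul(Rational(-24538, 5175), Pow(Rational(-1, 204), -1)) = Mul(Rational(-24538, 5175), -204) = Rational(1668584, 1725)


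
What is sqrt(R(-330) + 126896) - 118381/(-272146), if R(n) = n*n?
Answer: 118381/272146 + 2*sqrt(58949) ≈ 486.02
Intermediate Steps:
R(n) = n**2
sqrt(R(-330) + 126896) - 118381/(-272146) = sqrt((-330)**2 + 126896) - 118381/(-272146) = sqrt(108900 + 126896) - 118381*(-1)/272146 = sqrt(235796) - 1*(-118381/272146) = 2*sqrt(58949) + 118381/272146 = 118381/272146 + 2*sqrt(58949)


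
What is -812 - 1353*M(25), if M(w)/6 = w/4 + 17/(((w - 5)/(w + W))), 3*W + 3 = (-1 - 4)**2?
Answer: -1373296/5 ≈ -2.7466e+5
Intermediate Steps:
W = 22/3 (W = -1 + (-1 - 4)**2/3 = -1 + (1/3)*(-5)**2 = -1 + (1/3)*25 = -1 + 25/3 = 22/3 ≈ 7.3333)
M(w) = 3*w/2 + 102*(22/3 + w)/(-5 + w) (M(w) = 6*(w/4 + 17/(((w - 5)/(w + 22/3)))) = 6*(w*(1/4) + 17/(((-5 + w)/(22/3 + w)))) = 6*(w/4 + 17/(((-5 + w)/(22/3 + w)))) = 6*(w/4 + 17*((22/3 + w)/(-5 + w))) = 6*(w/4 + 17*(22/3 + w)/(-5 + w)) = 3*w/2 + 102*(22/3 + w)/(-5 + w))
-812 - 1353*M(25) = -812 - 1353*(1496 + 3*25**2 + 189*25)/(2*(-5 + 25)) = -812 - 1353*(1496 + 3*625 + 4725)/(2*20) = -812 - 1353*(1496 + 1875 + 4725)/(2*20) = -812 - 1353*8096/(2*20) = -812 - 1353*1012/5 = -812 - 1369236/5 = -1373296/5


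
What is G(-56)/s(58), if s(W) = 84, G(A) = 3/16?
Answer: 1/448 ≈ 0.0022321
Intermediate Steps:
G(A) = 3/16 (G(A) = 3*(1/16) = 3/16)
G(-56)/s(58) = (3/16)/84 = (3/16)*(1/84) = 1/448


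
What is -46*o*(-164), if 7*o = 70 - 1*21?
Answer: 52808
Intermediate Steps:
o = 7 (o = (70 - 1*21)/7 = (70 - 21)/7 = (⅐)*49 = 7)
-46*o*(-164) = -46*7*(-164) = -322*(-164) = 52808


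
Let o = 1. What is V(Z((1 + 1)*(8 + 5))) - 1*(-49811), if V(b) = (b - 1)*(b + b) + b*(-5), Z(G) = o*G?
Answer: 50981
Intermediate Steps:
Z(G) = G (Z(G) = 1*G = G)
V(b) = -5*b + 2*b*(-1 + b) (V(b) = (-1 + b)*(2*b) - 5*b = 2*b*(-1 + b) - 5*b = -5*b + 2*b*(-1 + b))
V(Z((1 + 1)*(8 + 5))) - 1*(-49811) = ((1 + 1)*(8 + 5))*(-7 + 2*((1 + 1)*(8 + 5))) - 1*(-49811) = (2*13)*(-7 + 2*(2*13)) + 49811 = 26*(-7 + 2*26) + 49811 = 26*(-7 + 52) + 49811 = 26*45 + 49811 = 1170 + 49811 = 50981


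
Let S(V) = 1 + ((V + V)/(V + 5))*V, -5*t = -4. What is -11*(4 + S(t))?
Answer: -8327/145 ≈ -57.428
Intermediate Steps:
t = 4/5 (t = -1/5*(-4) = 4/5 ≈ 0.80000)
S(V) = 1 + 2*V**2/(5 + V) (S(V) = 1 + ((2*V)/(5 + V))*V = 1 + (2*V/(5 + V))*V = 1 + 2*V**2/(5 + V))
-11*(4 + S(t)) = -11*(4 + (5 + 4/5 + 2*(4/5)**2)/(5 + 4/5)) = -11*(4 + (5 + 4/5 + 2*(16/25))/(29/5)) = -11*(4 + 5*(5 + 4/5 + 32/25)/29) = -11*(4 + (5/29)*(177/25)) = -11*(4 + 177/145) = -11*757/145 = -8327/145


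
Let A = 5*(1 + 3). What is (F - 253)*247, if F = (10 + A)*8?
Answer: -3211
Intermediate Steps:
A = 20 (A = 5*4 = 20)
F = 240 (F = (10 + 20)*8 = 30*8 = 240)
(F - 253)*247 = (240 - 253)*247 = -13*247 = -3211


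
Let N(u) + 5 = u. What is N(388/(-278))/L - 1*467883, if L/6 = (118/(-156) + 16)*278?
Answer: -21497042591011/45945338 ≈ -4.6788e+5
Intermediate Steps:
N(u) = -5 + u
L = 330542/13 (L = 6*((118/(-156) + 16)*278) = 6*((118*(-1/156) + 16)*278) = 6*((-59/78 + 16)*278) = 6*((1189/78)*278) = 6*(165271/39) = 330542/13 ≈ 25426.)
N(388/(-278))/L - 1*467883 = (-5 + 388/(-278))/(330542/13) - 1*467883 = (-5 + 388*(-1/278))*(13/330542) - 467883 = (-5 - 194/139)*(13/330542) - 467883 = -889/139*13/330542 - 467883 = -11557/45945338 - 467883 = -21497042591011/45945338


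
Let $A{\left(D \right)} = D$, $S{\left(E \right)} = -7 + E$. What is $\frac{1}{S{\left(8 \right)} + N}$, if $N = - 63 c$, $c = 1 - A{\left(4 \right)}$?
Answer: $\frac{1}{190} \approx 0.0052632$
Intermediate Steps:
$c = -3$ ($c = 1 - 4 = -3$)
$N = 189$ ($N = \left(-63\right) \left(-3\right) = 189$)
$\frac{1}{S{\left(8 \right)} + N} = \frac{1}{\left(-7 + 8\right) + 189} = \frac{1}{1 + 189} = \frac{1}{190}$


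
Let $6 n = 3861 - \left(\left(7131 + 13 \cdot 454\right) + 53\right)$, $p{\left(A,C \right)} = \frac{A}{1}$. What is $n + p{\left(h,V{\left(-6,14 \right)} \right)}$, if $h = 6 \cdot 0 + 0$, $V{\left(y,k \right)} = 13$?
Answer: $- \frac{3075}{2} \approx -1537.5$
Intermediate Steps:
$h = 0$ ($h = 0 + 0 = 0$)
$p{\left(A,C \right)} = A$ ($p{\left(A,C \right)} = A 1 = A$)
$n = - \frac{3075}{2}$ ($n = \frac{3861 - \left(\left(7131 + 13 \cdot 454\right) + 53\right)}{6} = \frac{3861 - \left(\left(7131 + 5902\right) + 53\right)}{6} = \frac{3861 - \left(13033 + 53\right)}{6} = \frac{3861 - 13086}{6} = \frac{1}{6} \left(-9225\right) = - \frac{3075}{2} \approx -1537.5$)
$n + p{\left(h,V{\left(-6,14 \right)} \right)} = - \frac{3075}{2} + 0 = - \frac{3075}{2}$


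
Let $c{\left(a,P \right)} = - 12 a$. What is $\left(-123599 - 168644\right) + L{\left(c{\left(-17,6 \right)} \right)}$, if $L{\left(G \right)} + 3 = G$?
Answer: $-292042$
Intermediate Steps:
$L{\left(G \right)} = -3 + G$
$\left(-123599 - 168644\right) + L{\left(c{\left(-17,6 \right)} \right)} = \left(-123599 - 168644\right) - -201 = \left(-123599 - 168644\right) + \left(-3 + 204\right) = -292243 + 201 = -292042$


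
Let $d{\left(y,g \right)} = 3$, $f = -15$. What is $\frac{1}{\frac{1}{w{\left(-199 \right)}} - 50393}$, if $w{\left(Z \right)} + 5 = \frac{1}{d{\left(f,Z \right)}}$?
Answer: $- \frac{14}{705505} \approx -1.9844 \cdot 10^{-5}$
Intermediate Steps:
$w{\left(Z \right)} = - \frac{14}{3}$ ($w{\left(Z \right)} = -5 + \frac{1}{3} = - \frac{14}{3}$)
$\frac{1}{\frac{1}{w{\left(-199 \right)}} - 50393} = \frac{1}{\frac{1}{- \frac{14}{3}} - 50393} = \frac{1}{- \frac{3}{14} - 50393} = \frac{1}{- \frac{705505}{14}} = - \frac{14}{705505}$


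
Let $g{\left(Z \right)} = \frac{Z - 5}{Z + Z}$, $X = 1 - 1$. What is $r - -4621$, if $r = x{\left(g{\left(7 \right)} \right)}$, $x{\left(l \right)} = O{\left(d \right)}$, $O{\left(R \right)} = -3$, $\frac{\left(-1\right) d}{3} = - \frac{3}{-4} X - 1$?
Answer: $4618$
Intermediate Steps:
$X = 0$
$d = 3$ ($d = - 3 \left(- \frac{3}{-4} \cdot 0 - 1\right) = - 3 \left(\left(-3\right) \left(- \frac{1}{4}\right) 0 - 1\right) = - 3 \left(\frac{3}{4} \cdot 0 - 1\right) = - 3 \left(0 - 1\right) = \left(-3\right) \left(-1\right) = 3$)
$g{\left(Z \right)} = \frac{-5 + Z}{2 Z}$
$x{\left(l \right)} = -3$
$r = -3$
$r - -4621 = -3 - -4621 = -3 + 4621 = 4618$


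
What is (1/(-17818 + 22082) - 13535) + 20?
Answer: -57627959/4264 ≈ -13515.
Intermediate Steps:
(1/(-17818 + 22082) - 13535) + 20 = (1/4264 - 13535) + 20 = -57713239/4264 + 20 = -57627959/4264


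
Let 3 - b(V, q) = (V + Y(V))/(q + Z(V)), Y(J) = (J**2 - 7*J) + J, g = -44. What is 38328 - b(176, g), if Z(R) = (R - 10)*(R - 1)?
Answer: 555842523/14503 ≈ 38326.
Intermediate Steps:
Z(R) = (-1 + R)*(-10 + R) (Z(R) = (-10 + R)*(-1 + R) = (-1 + R)*(-10 + R))
Y(J) = J**2 - 6*J
b(V, q) = 3 - (V + V*(-6 + V))/(10 + q + V**2 - 11*V) (b(V, q) = 3 - (V + V*(-6 + V))/(q + (10 + V**2 - 11*V)) = 3 - (V + V*(-6 + V))/(10 + q + V**2 - 11*V))
38328 - b(176, g) = 38328 - (30 - 28*176 + 2*176**2 + 3*(-44))/(10 - 44 + 176**2 - 11*176) = 38328 - (30 - 4928 + 2*30976 - 132)/(10 - 44 + 30976 - 1936) = 38328 - (30 - 4928 + 61952 - 132)/29006 = 38328 - 56922/29006 = 38328 - 1*28461/14503 = 38328 - 28461/14503 = 555842523/14503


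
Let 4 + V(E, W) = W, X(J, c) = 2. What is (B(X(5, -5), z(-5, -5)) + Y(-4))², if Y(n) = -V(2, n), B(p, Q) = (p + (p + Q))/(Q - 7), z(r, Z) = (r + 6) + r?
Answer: 64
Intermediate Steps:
V(E, W) = -4 + W
z(r, Z) = 6 + 2*r (z(r, Z) = (6 + r) + r = 6 + 2*r)
B(p, Q) = (Q + 2*p)/(-7 + Q) (B(p, Q) = (p + (Q + p))/(-7 + Q) = (Q + 2*p)/(-7 + Q))
Y(n) = 4 - n (Y(n) = -(-4 + n) = 4 - n)
(B(X(5, -5), z(-5, -5)) + Y(-4))² = (((6 + 2*(-5)) + 2*2)/(-7 + (6 + 2*(-5))) + (4 - 1*(-4)))² = (((6 - 10) + 4)/(-7 + (6 - 10)) + (4 + 4))² = ((-4 + 4)/(-7 - 4) + 8)² = (0/(-11) + 8)² = (-1/11*0 + 8)² = (0 + 8)² = 8² = 64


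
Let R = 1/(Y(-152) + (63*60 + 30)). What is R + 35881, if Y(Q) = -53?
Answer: 134804918/3757 ≈ 35881.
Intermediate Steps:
R = 1/3757 (R = 1/(-53 + (63*60 + 30)) = 1/(-53 + (3780 + 30)) = 1/(-53 + 3810) = 1/3757 ≈ 0.00026617)
R + 35881 = 1/3757 + 35881 = 134804918/3757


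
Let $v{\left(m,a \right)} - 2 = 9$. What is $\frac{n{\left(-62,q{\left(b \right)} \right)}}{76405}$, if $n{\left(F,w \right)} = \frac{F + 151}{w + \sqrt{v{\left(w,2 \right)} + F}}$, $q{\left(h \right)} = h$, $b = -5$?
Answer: $- \frac{89}{1161356} - \frac{89 i \sqrt{51}}{5806780} \approx -7.6635 \cdot 10^{-5} - 0.00010946 i$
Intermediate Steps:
$v{\left(m,a \right)} = 11$ ($v{\left(m,a \right)} = 2 + 9 = 11$)
$n{\left(F,w \right)} = \frac{151 + F}{w + \sqrt{11 + F}}$ ($n{\left(F,w \right)} = \frac{F + 151}{w + \sqrt{11 + F}} = \frac{151 + F}{w + \sqrt{11 + F}}$)
$\frac{n{\left(-62,q{\left(b \right)} \right)}}{76405} = \frac{\frac{1}{-5 + \sqrt{11 - 62}} \left(151 - 62\right)}{76405} = \frac{1}{-5 + \sqrt{-51}} \cdot 89 \cdot \frac{1}{76405} = \frac{1}{-5 + i \sqrt{51}} \cdot 89 \cdot \frac{1}{76405} = \frac{89}{-5 + i \sqrt{51}} \cdot \frac{1}{76405} = \frac{89}{76405 \left(-5 + i \sqrt{51}\right)}$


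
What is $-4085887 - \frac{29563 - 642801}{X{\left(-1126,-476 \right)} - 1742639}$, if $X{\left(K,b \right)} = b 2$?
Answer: $- \frac{7124116413455}{1743591} \approx -4.0859 \cdot 10^{6}$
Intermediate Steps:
$X{\left(K,b \right)} = 2 b$
$-4085887 - \frac{29563 - 642801}{X{\left(-1126,-476 \right)} - 1742639} = -4085887 - \frac{29563 - 642801}{2 \left(-476\right) - 1742639} = -4085887 - - \frac{613238}{-952 - 1742639} = -4085887 - - \frac{613238}{-1743591} = -4085887 - \left(-613238\right) \left(- \frac{1}{1743591}\right) = -4085887 - \frac{613238}{1743591} = - \frac{7124116413455}{1743591}$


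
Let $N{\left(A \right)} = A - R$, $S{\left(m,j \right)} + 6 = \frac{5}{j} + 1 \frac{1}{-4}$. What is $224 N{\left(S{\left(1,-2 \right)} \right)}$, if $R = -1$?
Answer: $-1736$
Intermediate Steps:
$S{\left(m,j \right)} = - \frac{25}{4} + \frac{5}{j}$ ($S{\left(m,j \right)} = -6 + \left(\frac{5}{j} + 1 \frac{1}{-4}\right) = -6 + \left(\frac{5}{j} + 1 \left(- \frac{1}{4}\right)\right) = -6 - \left(\frac{1}{4} - \frac{5}{j}\right) = - \frac{25}{4} + \frac{5}{j}$)
$N{\left(A \right)} = 1 + A$ ($N{\left(A \right)} = A - -1 = A + 1 = 1 + A$)
$224 N{\left(S{\left(1,-2 \right)} \right)} = 224 \left(1 - \left(\frac{25}{4} - \frac{5}{-2}\right)\right) = 224 \left(1 + \left(- \frac{25}{4} + 5 \left(- \frac{1}{2}\right)\right)\right) = 224 \left(1 - \frac{35}{4}\right) = 224 \left(- \frac{31}{4}\right) = -1736$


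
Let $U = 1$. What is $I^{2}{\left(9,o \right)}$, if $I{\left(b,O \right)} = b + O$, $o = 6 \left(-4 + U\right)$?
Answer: $81$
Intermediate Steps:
$o = -18$ ($o = 6 \left(-4 + 1\right) = 6 \left(-3\right) = -18$)
$I{\left(b,O \right)} = O + b$
$I^{2}{\left(9,o \right)} = \left(-18 + 9\right)^{2} = \left(-9\right)^{2} = 81$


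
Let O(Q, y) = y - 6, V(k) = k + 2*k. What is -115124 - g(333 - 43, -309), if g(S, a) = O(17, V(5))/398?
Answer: -45819361/398 ≈ -1.1512e+5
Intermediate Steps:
V(k) = 3*k
O(Q, y) = -6 + y
g(S, a) = 9/398 (g(S, a) = (-6 + 3*5)/398 = (-6 + 15)*(1/398) = 9*(1/398) = 9/398)
-115124 - g(333 - 43, -309) = -115124 - 1*9/398 = -115124 - 9/398 = -45819361/398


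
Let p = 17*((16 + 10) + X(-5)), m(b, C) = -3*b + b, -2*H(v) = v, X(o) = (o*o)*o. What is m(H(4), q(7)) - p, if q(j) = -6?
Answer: 1687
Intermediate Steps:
X(o) = o³ (X(o) = o²*o = o³)
H(v) = -v/2
m(b, C) = -2*b
p = -1683 (p = 17*((16 + 10) + (-5)³) = 17*(26 - 125) = 17*(-99) = -1683)
m(H(4), q(7)) - p = -(-1)*4 - 1*(-1683) = -2*(-2) + 1683 = 4 + 1683 = 1687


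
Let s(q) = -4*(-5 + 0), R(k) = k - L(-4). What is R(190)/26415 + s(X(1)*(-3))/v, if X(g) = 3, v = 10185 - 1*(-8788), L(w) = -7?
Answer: 4265981/501171795 ≈ 0.0085120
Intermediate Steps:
R(k) = 7 + k (R(k) = k - 1*(-7) = k + 7 = 7 + k)
v = 18973 (v = 10185 + 8788 = 18973)
s(q) = 20 (s(q) = -4*(-5) = 20)
R(190)/26415 + s(X(1)*(-3))/v = (7 + 190)/26415 + 20/18973 = 197*(1/26415) + 20*(1/18973) = 197/26415 + 20/18973 = 4265981/501171795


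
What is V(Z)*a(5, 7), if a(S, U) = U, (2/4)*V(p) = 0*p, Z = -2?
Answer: 0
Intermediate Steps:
V(p) = 0 (V(p) = 2*(0*p) = 2*0 = 0)
V(Z)*a(5, 7) = 0*7 = 0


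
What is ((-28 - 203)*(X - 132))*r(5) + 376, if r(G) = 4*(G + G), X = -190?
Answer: 2975656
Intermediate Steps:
r(G) = 8*G (r(G) = 4*(2*G) = 8*G)
((-28 - 203)*(X - 132))*r(5) + 376 = ((-28 - 203)*(-190 - 132))*(8*5) + 376 = -231*(-322)*40 + 376 = 74382*40 + 376 = 2975280 + 376 = 2975656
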